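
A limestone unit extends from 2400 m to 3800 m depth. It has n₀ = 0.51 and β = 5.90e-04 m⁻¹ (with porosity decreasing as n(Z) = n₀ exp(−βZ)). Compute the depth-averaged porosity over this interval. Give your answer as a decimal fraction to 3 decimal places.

Working in km (1 km = 1000 m; β in km⁻¹ = β in m⁻¹ × 1000):
⟨n⟩ = (1/(Z₂−Z₁)) ∫ n₀ e^(−βZ) dZ = n₀·(e^(−β·Z₁) − e^(−β·Z₂)) / (β·(Z₂−Z₁))
e^(−0.59×2.4) = 0.2427; e^(−0.59×3.8) = 0.1062
⟨n⟩ = 0.51 × (0.2427 − 0.1062) / (0.59 × 1.4) = 0.51 × 0.1652 = 0.0842

0.084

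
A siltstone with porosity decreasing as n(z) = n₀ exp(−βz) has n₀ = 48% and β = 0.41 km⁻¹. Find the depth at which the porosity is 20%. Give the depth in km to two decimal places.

Invert Athy's law: z = ln(n₀/n) / β
z = ln(0.48/0.2) / 0.41 = ln(2.4) / 0.41 = 0.8755 / 0.41 = 2.135 km

2.14 km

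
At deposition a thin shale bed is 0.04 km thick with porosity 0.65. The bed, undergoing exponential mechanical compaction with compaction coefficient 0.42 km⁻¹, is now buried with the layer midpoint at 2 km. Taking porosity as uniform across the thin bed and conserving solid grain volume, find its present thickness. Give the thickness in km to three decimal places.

Porosity at 2 km: phi = 0.65·exp(−0.42×2) = 0.2806
Solid-volume conservation: h(1−phi) = h₀(1−phi₀) ⇒ h = h₀·(1−phi₀)/(1−phi)
h = 0.04 × (1 − 0.65)/(1 − 0.2806) = 0.04 × 0.4865 = 0.0195 km

0.019 km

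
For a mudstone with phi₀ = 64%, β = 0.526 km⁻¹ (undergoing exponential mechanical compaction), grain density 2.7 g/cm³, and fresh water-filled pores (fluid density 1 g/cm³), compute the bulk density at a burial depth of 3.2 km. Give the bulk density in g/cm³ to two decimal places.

Porosity at depth: phi = 0.64·exp(−0.526×3.2) = 0.64×0.1858 = 0.1189
Bulk density: ρ_b = (1−phi)ρ_g + phi·ρ_f = 0.8811×2.7 + 0.1189×1
       = 2.379 + 0.119 = 2.498 g/cm³

2.50 g/cm³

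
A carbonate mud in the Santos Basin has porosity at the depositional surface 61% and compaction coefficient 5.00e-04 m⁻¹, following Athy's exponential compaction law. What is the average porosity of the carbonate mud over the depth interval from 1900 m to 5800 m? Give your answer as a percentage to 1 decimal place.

10.4%

Working in km (1 km = 1000 m; k in km⁻¹ = k in m⁻¹ × 1000):
⟨n⟩ = (1/(d₂−d₁)) ∫ n₀ e^(−kd) dd = n₀·(e^(−k·d₁) − e^(−k·d₂)) / (k·(d₂−d₁))
e^(−0.5×1.9) = 0.3867; e^(−0.5×5.8) = 0.0550
⟨n⟩ = 0.61 × (0.3867 − 0.0550) / (0.5 × 3.9) = 0.61 × 0.1701 = 0.1038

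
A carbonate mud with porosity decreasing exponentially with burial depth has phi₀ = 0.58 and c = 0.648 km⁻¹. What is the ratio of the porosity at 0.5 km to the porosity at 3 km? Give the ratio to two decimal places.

5.05

phi(z₁)/phi(z₂) = e^(−c·z₁)/e^(−c·z₂) = e^{c(z₂−z₁)}
= exp(0.648 × 2.5) = exp(1.62) = 5.0531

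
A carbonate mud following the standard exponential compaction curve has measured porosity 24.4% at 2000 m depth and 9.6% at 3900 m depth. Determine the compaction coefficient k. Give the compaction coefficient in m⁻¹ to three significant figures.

Working in km (1 km = 1000 m; k in km⁻¹ = k in m⁻¹ × 1000):
Athy: phi(d) = phi₀ e^(−kd) ⇒ phi₁/phi₂ = e^{k(d₂−d₁)} ⇒ k = ln(phi₁/phi₂)/(d₂−d₁)
k = ln(0.244/0.096) / (3.9 − 2) = ln(2.542) / 1.9 = 0.9328 / 1.9 = 0.491 km⁻¹

0.000491 m⁻¹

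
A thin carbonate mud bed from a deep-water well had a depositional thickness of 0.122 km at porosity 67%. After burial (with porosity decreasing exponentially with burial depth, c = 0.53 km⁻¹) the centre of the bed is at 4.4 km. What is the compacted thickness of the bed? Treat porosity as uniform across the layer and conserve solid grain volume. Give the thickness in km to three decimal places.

0.043 km

Porosity at 4.4 km: phi = 0.67·exp(−0.53×4.4) = 0.0651
Solid-volume conservation: h(1−phi) = h₀(1−phi₀) ⇒ h = h₀·(1−phi₀)/(1−phi)
h = 0.122 × (1 − 0.67)/(1 − 0.0651) = 0.122 × 0.3530 = 0.0431 km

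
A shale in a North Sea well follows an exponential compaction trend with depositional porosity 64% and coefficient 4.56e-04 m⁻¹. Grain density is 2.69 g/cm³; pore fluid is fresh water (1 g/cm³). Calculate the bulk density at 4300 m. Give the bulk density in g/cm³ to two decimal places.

2.54 g/cm³

Working in km (1 km = 1000 m; c in km⁻¹ = c in m⁻¹ × 1000):
Porosity at depth: phi = 0.64·exp(−0.456×4.3) = 0.64×0.1407 = 0.0901
Bulk density: ρ_b = (1−phi)ρ_g + phi·ρ_f = 0.9099×2.69 + 0.0901×1
       = 2.448 + 0.090 = 2.538 g/cm³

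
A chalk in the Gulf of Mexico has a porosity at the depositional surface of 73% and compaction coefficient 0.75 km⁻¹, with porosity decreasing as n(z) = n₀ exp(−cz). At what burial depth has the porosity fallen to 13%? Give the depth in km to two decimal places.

Invert Athy's law: z = ln(n₀/n) / c
z = ln(0.73/0.13) / 0.75 = ln(5.615) / 0.75 = 1.7255 / 0.75 = 2.301 km

2.30 km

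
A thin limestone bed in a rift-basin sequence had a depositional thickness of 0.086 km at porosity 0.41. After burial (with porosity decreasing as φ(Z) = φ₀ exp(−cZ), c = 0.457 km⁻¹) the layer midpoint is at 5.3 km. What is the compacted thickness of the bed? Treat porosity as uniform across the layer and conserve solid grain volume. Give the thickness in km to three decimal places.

Porosity at 5.3 km: φ = 0.41·exp(−0.457×5.3) = 0.0364
Solid-volume conservation: h(1−φ) = h₀(1−φ₀) ⇒ h = h₀·(1−φ₀)/(1−φ)
h = 0.086 × (1 − 0.41)/(1 − 0.0364) = 0.086 × 0.6123 = 0.0527 km

0.053 km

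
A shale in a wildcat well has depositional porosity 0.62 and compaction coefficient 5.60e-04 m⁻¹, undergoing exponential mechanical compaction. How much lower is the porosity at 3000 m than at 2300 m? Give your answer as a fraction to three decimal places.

0.055

Working in km (1 km = 1000 m; k in km⁻¹ = k in m⁻¹ × 1000):
φ(2.3) = 0.62·e^(−0.56×2.3) = 0.1710
φ(3) = 0.62·e^(−0.56×3) = 0.1156
Δφ = 0.1710 − 0.1156 = 0.0555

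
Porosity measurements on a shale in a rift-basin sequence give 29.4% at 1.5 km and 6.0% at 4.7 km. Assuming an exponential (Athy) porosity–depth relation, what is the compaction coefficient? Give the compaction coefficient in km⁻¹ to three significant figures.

0.497 km⁻¹

Athy: φ(Z) = φ₀ e^(−kZ) ⇒ φ₁/φ₂ = e^{k(Z₂−Z₁)} ⇒ k = ln(φ₁/φ₂)/(Z₂−Z₁)
k = ln(0.294/0.06) / (4.7 − 1.5) = ln(4.9) / 3.2 = 1.5892 / 3.2 = 0.4966 km⁻¹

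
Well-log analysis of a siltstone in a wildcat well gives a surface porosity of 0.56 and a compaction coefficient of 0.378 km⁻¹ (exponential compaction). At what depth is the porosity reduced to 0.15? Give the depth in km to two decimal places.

3.48 km

Invert Athy's law: z = ln(φ₀/φ) / c
z = ln(0.56/0.15) / 0.378 = ln(3.733) / 0.378 = 1.3173 / 0.378 = 3.485 km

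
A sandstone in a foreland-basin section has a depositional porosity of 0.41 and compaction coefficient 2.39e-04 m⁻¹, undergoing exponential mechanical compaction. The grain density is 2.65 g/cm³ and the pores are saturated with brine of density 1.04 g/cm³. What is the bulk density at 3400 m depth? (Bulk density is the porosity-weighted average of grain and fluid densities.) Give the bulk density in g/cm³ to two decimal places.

2.36 g/cm³

Working in km (1 km = 1000 m; β in km⁻¹ = β in m⁻¹ × 1000):
Porosity at depth: n = 0.41·exp(−0.239×3.4) = 0.41×0.4437 = 0.1819
Bulk density: ρ_b = (1−n)ρ_g + n·ρ_f = 0.8181×2.65 + 0.1819×1.04
       = 2.168 + 0.189 = 2.357 g/cm³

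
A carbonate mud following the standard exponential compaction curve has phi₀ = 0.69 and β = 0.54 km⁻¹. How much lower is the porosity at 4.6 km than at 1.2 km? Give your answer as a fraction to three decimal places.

0.303

phi(1.2) = 0.69·e^(−0.54×1.2) = 0.3609
phi(4.6) = 0.69·e^(−0.54×4.6) = 0.0576
Δphi = 0.3609 − 0.0576 = 0.3034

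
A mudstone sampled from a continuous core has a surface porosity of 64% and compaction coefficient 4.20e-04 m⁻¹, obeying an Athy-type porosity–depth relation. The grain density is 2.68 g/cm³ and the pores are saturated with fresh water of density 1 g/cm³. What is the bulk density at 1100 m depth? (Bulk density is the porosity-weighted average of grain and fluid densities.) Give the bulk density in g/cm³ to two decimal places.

Working in km (1 km = 1000 m; k in km⁻¹ = k in m⁻¹ × 1000):
Porosity at depth: phi = 0.64·exp(−0.42×1.1) = 0.64×0.6300 = 0.4032
Bulk density: ρ_b = (1−phi)ρ_g + phi·ρ_f = 0.5968×2.68 + 0.4032×1
       = 1.599 + 0.403 = 2.003 g/cm³

2.00 g/cm³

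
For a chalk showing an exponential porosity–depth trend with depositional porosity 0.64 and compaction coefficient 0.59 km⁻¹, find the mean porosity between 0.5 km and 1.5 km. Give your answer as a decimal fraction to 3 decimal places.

⟨phi⟩ = (1/(Z₂−Z₁)) ∫ phi₀ e^(−kZ) dZ = phi₀·(e^(−k·Z₁) − e^(−k·Z₂)) / (k·(Z₂−Z₁))
e^(−0.59×0.5) = 0.7445; e^(−0.59×1.5) = 0.4127
⟨phi⟩ = 0.64 × (0.7445 − 0.4127) / (0.59 × 1) = 0.64 × 0.5624 = 0.3599

0.360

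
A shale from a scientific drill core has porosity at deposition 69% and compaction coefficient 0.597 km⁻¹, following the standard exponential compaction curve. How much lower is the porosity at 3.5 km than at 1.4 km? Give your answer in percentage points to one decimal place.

21.4 percentage points

n(1.4) = 0.69·e^(−0.597×1.4) = 0.2991
n(3.5) = 0.69·e^(−0.597×3.5) = 0.0854
Δn = 0.2991 − 0.0854 = 0.2137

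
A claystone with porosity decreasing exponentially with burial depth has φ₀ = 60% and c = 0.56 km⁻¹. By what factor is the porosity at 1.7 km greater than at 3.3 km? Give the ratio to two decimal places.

2.45

φ(z₁)/φ(z₂) = e^(−c·z₁)/e^(−c·z₂) = e^{c(z₂−z₁)}
= exp(0.56 × 1.6) = exp(0.896) = 2.4498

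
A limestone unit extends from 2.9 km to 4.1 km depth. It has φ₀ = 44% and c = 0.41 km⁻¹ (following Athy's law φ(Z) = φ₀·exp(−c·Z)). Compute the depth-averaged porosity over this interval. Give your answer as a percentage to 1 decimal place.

10.6%

⟨φ⟩ = (1/(Z₂−Z₁)) ∫ φ₀ e^(−cZ) dZ = φ₀·(e^(−c·Z₁) − e^(−c·Z₂)) / (c·(Z₂−Z₁))
e^(−0.41×2.9) = 0.3045; e^(−0.41×4.1) = 0.1862
⟨φ⟩ = 0.44 × (0.3045 − 0.1862) / (0.41 × 1.2) = 0.44 × 0.2405 = 0.1058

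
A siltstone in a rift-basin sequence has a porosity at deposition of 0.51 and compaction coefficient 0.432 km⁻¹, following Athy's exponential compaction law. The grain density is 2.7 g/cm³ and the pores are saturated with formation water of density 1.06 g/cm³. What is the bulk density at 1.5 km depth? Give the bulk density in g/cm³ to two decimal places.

Porosity at depth: φ = 0.51·exp(−0.432×1.5) = 0.51×0.5231 = 0.2668
Bulk density: ρ_b = (1−φ)ρ_g + φ·ρ_f = 0.7332×2.7 + 0.2668×1.06
       = 1.980 + 0.283 = 2.262 g/cm³

2.26 g/cm³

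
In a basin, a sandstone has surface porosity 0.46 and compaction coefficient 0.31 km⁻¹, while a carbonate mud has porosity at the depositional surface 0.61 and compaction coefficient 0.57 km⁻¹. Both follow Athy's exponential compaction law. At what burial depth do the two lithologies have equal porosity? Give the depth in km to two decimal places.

Set φ₀ₐ e^(−cₐz) = φ₀ᵦ e^(−cᵦz) ⇒ ln(φ₀ₐ/φ₀ᵦ) = (cₐ − cᵦ)·z
z = ln(0.46/0.61) / (0.31 − 0.57) = -0.2822 / -0.26 = 1.086 km

1.09 km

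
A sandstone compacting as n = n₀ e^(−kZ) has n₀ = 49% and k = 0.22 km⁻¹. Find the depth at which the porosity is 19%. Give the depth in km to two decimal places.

4.31 km

Invert Athy's law: Z = ln(n₀/n) / k
Z = ln(0.49/0.19) / 0.22 = ln(2.579) / 0.22 = 0.9474 / 0.22 = 4.306 km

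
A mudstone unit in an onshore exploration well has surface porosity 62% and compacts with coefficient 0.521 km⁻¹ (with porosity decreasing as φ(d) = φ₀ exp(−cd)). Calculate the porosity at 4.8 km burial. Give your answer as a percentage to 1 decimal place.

5.1%

φ = φ₀·exp(−c·d) = 0.62 × exp(−0.521 × 4.8) = 0.62 × exp(−2.501)
  = 0.62 × 0.0820 = 0.0509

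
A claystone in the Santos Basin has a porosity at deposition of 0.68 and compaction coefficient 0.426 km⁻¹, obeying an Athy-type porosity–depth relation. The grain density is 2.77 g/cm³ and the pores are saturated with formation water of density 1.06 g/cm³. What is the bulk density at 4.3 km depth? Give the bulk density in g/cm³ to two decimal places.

2.58 g/cm³

Porosity at depth: phi = 0.68·exp(−0.426×4.3) = 0.68×0.1601 = 0.1089
Bulk density: ρ_b = (1−phi)ρ_g + phi·ρ_f = 0.8911×2.77 + 0.1089×1.06
       = 2.468 + 0.115 = 2.584 g/cm³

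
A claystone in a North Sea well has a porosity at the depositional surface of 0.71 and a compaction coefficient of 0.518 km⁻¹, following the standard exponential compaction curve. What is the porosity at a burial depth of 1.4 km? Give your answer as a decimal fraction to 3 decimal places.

φ = φ₀·exp(−β·z) = 0.71 × exp(−0.518 × 1.4) = 0.71 × exp(−0.7252)
  = 0.71 × 0.4842 = 0.3438

0.344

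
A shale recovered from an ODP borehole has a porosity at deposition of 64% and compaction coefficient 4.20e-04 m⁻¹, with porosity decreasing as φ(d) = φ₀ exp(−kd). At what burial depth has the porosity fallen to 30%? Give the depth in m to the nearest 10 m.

1800 m

Working in km (1 km = 1000 m; k in km⁻¹ = k in m⁻¹ × 1000):
Invert Athy's law: d = ln(φ₀/φ) / k
d = ln(0.64/0.3) / 0.42 = ln(2.133) / 0.42 = 0.7577 / 0.42 = 1.804 km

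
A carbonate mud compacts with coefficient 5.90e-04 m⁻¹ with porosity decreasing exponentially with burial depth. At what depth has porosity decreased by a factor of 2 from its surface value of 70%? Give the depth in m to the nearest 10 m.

Working in km (1 km = 1000 m; k in km⁻¹ = k in m⁻¹ × 1000):
phi/phi₀ = 1/2 ⇒ exp(−k·d) = 1/2 ⇒ d = ln(2) / k
d = 0.6931 / 0.59 = 1.175 km

1170 m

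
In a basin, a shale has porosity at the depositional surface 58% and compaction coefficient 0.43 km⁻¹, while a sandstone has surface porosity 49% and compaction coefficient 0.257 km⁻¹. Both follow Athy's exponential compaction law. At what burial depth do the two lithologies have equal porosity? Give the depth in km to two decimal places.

0.97 km

Set n₀ₐ e^(−kₐd) = n₀ᵦ e^(−kᵦd) ⇒ ln(n₀ₐ/n₀ᵦ) = (kₐ − kᵦ)·d
d = ln(0.58/0.49) / (0.43 − 0.257) = 0.1686 / 0.173 = 0.975 km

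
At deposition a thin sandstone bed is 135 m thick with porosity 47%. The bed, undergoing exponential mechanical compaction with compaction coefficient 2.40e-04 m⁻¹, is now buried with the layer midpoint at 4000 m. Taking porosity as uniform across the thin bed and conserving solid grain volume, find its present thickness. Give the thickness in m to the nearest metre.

Working in km (1 km = 1000 m; c in km⁻¹ = c in m⁻¹ × 1000):
Porosity at 4 km: φ = 0.47·exp(−0.24×4) = 0.1800
Solid-volume conservation: h(1−φ) = h₀(1−φ₀) ⇒ h = h₀·(1−φ₀)/(1−φ)
h = 0.135 × (1 − 0.47)/(1 − 0.1800) = 0.135 × 0.6463 = 0.0873 km

87 m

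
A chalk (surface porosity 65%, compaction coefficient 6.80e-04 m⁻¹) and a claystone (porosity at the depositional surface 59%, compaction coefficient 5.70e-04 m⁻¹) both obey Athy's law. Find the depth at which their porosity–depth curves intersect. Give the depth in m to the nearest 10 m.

Working in km (1 km = 1000 m; β in km⁻¹ = β in m⁻¹ × 1000):
Set phi₀ₐ e^(−βₐZ) = phi₀ᵦ e^(−βᵦZ) ⇒ ln(phi₀ₐ/phi₀ᵦ) = (βₐ − βᵦ)·Z
Z = ln(0.65/0.59) / (0.68 − 0.57) = 0.0968 / 0.11 = 0.880 km

880 m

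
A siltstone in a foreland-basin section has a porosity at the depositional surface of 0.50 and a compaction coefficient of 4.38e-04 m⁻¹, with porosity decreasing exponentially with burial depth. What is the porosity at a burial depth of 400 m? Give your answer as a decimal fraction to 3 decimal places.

Working in km (1 km = 1000 m; c in km⁻¹ = c in m⁻¹ × 1000):
phi = phi₀·exp(−c·Z) = 0.5 × exp(−0.438 × 0.4) = 0.5 × exp(−0.1752)
  = 0.5 × 0.8393 = 0.4196

0.420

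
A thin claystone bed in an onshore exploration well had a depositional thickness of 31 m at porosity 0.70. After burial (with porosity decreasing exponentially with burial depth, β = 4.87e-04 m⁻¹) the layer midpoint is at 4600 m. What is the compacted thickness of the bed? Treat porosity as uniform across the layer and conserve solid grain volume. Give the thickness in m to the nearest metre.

10 m

Working in km (1 km = 1000 m; β in km⁻¹ = β in m⁻¹ × 1000):
Porosity at 4.6 km: phi = 0.7·exp(−0.487×4.6) = 0.0745
Solid-volume conservation: h(1−phi) = h₀(1−phi₀) ⇒ h = h₀·(1−phi₀)/(1−phi)
h = 0.031 × (1 − 0.7)/(1 − 0.0745) = 0.031 × 0.3242 = 0.0100 km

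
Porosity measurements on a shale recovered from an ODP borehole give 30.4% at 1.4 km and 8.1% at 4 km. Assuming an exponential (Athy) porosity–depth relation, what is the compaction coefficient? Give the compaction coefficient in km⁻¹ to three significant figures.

0.509 km⁻¹

Athy: φ(d) = φ₀ e^(−βd) ⇒ φ₁/φ₂ = e^{β(d₂−d₁)} ⇒ β = ln(φ₁/φ₂)/(d₂−d₁)
β = ln(0.304/0.081) / (4 − 1.4) = ln(3.753) / 2.6 = 1.3226 / 2.6 = 0.5087 km⁻¹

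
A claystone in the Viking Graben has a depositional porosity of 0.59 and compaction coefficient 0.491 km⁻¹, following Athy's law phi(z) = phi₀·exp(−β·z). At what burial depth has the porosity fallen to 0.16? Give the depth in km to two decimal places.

2.66 km

Invert Athy's law: z = ln(phi₀/phi) / β
z = ln(0.59/0.16) / 0.491 = ln(3.687) / 0.491 = 1.3049 / 0.491 = 2.658 km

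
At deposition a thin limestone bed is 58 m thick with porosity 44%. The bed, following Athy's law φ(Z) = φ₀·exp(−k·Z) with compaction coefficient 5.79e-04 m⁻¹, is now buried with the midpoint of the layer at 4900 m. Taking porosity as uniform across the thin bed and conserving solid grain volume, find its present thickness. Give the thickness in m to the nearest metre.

Working in km (1 km = 1000 m; k in km⁻¹ = k in m⁻¹ × 1000):
Porosity at 4.9 km: φ = 0.44·exp(−0.579×4.9) = 0.0258
Solid-volume conservation: h(1−φ) = h₀(1−φ₀) ⇒ h = h₀·(1−φ₀)/(1−φ)
h = 0.058 × (1 − 0.44)/(1 − 0.0258) = 0.058 × 0.5748 = 0.0333 km

33 m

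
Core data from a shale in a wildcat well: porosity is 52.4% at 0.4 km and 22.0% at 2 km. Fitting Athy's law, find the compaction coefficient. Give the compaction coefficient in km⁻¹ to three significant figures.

0.542 km⁻¹

Athy: phi(d) = phi₀ e^(−kd) ⇒ phi₁/phi₂ = e^{k(d₂−d₁)} ⇒ k = ln(phi₁/phi₂)/(d₂−d₁)
k = ln(0.524/0.22) / (2 − 0.4) = ln(2.382) / 1.6 = 0.8679 / 1.6 = 0.5424 km⁻¹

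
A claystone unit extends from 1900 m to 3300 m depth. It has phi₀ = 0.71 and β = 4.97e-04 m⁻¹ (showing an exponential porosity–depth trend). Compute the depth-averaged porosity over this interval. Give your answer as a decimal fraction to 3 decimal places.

0.199

Working in km (1 km = 1000 m; β in km⁻¹ = β in m⁻¹ × 1000):
⟨phi⟩ = (1/(z₂−z₁)) ∫ phi₀ e^(−βz) dz = phi₀·(e^(−β·z₁) − e^(−β·z₂)) / (β·(z₂−z₁))
e^(−0.497×1.9) = 0.3890; e^(−0.497×3.3) = 0.1940
⟨phi⟩ = 0.71 × (0.3890 − 0.1940) / (0.497 × 1.4) = 0.71 × 0.2802 = 0.1990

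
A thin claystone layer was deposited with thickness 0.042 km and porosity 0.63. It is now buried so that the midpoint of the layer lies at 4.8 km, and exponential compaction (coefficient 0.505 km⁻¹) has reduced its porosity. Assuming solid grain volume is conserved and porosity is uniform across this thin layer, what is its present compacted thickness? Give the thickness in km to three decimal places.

0.016 km

Porosity at 4.8 km: φ = 0.63·exp(−0.505×4.8) = 0.0558
Solid-volume conservation: h(1−φ) = h₀(1−φ₀) ⇒ h = h₀·(1−φ₀)/(1−φ)
h = 0.042 × (1 − 0.63)/(1 − 0.0558) = 0.042 × 0.3919 = 0.0165 km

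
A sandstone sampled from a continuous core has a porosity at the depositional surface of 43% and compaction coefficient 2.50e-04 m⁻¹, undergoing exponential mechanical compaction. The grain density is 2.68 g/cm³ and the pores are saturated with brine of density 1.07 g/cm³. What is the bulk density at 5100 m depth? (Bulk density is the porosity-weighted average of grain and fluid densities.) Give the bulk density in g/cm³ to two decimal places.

Working in km (1 km = 1000 m; β in km⁻¹ = β in m⁻¹ × 1000):
Porosity at depth: φ = 0.43·exp(−0.25×5.1) = 0.43×0.2794 = 0.1202
Bulk density: ρ_b = (1−φ)ρ_g + φ·ρ_f = 0.8798×2.68 + 0.1202×1.07
       = 2.358 + 0.129 = 2.487 g/cm³

2.49 g/cm³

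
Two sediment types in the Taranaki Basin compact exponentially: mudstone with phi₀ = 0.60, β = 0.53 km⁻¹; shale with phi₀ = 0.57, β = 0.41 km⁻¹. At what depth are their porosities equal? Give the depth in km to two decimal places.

0.43 km

Set phi₀ₐ e^(−βₐz) = phi₀ᵦ e^(−βᵦz) ⇒ ln(phi₀ₐ/phi₀ᵦ) = (βₐ − βᵦ)·z
z = ln(0.6/0.57) / (0.53 − 0.41) = 0.0513 / 0.12 = 0.427 km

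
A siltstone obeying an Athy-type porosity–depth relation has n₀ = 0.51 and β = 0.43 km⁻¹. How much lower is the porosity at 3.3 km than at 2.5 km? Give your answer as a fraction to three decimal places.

0.051

n(2.5) = 0.51·e^(−0.43×2.5) = 0.1741
n(3.3) = 0.51·e^(−0.43×3.3) = 0.1234
Δn = 0.1741 − 0.1234 = 0.0507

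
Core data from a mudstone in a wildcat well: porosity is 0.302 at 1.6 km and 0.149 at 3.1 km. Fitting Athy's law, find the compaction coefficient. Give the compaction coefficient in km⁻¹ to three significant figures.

Athy: phi(d) = phi₀ e^(−βd) ⇒ phi₁/phi₂ = e^{β(d₂−d₁)} ⇒ β = ln(phi₁/phi₂)/(d₂−d₁)
β = ln(0.302/0.149) / (3.1 − 1.6) = ln(2.027) / 1.5 = 0.7065 / 1.5 = 0.471 km⁻¹

0.471 km⁻¹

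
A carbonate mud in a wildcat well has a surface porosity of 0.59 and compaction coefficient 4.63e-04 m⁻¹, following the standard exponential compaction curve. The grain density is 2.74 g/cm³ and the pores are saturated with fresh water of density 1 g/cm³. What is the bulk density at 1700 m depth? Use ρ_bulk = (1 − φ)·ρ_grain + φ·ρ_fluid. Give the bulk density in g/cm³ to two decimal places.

Working in km (1 km = 1000 m; c in km⁻¹ = c in m⁻¹ × 1000):
Porosity at depth: n = 0.59·exp(−0.463×1.7) = 0.59×0.4552 = 0.2685
Bulk density: ρ_b = (1−n)ρ_g + n·ρ_f = 0.7315×2.74 + 0.2685×1
       = 2.004 + 0.269 = 2.273 g/cm³

2.27 g/cm³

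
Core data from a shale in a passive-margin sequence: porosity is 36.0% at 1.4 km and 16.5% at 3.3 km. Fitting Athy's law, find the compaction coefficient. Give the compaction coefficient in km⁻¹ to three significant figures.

Athy: φ(z) = φ₀ e^(−cz) ⇒ φ₁/φ₂ = e^{c(z₂−z₁)} ⇒ c = ln(φ₁/φ₂)/(z₂−z₁)
c = ln(0.36/0.165) / (3.3 − 1.4) = ln(2.182) / 1.9 = 0.7802 / 1.9 = 0.4106 km⁻¹

0.411 km⁻¹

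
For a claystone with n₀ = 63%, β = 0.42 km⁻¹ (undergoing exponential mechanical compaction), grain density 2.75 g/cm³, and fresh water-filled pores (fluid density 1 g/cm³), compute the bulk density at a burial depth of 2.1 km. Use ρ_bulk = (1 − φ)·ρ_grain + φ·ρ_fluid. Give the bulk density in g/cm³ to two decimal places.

Porosity at depth: n = 0.63·exp(−0.42×2.1) = 0.63×0.4140 = 0.2608
Bulk density: ρ_b = (1−n)ρ_g + n·ρ_f = 0.7392×2.75 + 0.2608×1
       = 2.033 + 0.261 = 2.294 g/cm³

2.29 g/cm³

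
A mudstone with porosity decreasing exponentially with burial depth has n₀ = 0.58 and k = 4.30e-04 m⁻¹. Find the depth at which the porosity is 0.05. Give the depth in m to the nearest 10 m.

5700 m

Working in km (1 km = 1000 m; k in km⁻¹ = k in m⁻¹ × 1000):
Invert Athy's law: Z = ln(n₀/n) / k
Z = ln(0.58/0.05) / 0.43 = ln(11.6) / 0.43 = 2.4510 / 0.43 = 5.700 km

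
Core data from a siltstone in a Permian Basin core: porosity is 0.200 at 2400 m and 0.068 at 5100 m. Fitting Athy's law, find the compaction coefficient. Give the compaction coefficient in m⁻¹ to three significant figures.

0.000400 m⁻¹

Working in km (1 km = 1000 m; c in km⁻¹ = c in m⁻¹ × 1000):
Athy: phi(d) = phi₀ e^(−cd) ⇒ phi₁/phi₂ = e^{c(d₂−d₁)} ⇒ c = ln(phi₁/phi₂)/(d₂−d₁)
c = ln(0.2/0.068) / (5.1 − 2.4) = ln(2.941) / 2.7 = 1.0788 / 2.7 = 0.3996 km⁻¹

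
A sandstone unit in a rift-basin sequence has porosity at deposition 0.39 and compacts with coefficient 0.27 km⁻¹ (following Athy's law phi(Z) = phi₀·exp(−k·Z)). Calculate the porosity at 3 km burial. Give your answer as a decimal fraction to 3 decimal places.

0.173

phi = phi₀·exp(−k·Z) = 0.39 × exp(−0.27 × 3) = 0.39 × exp(−0.81)
  = 0.39 × 0.4449 = 0.1735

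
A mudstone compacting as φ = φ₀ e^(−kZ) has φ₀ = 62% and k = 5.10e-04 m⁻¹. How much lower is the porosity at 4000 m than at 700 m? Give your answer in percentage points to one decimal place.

35.3 percentage points

Working in km (1 km = 1000 m; k in km⁻¹ = k in m⁻¹ × 1000):
φ(0.7) = 0.62·e^(−0.51×0.7) = 0.4339
φ(4) = 0.62·e^(−0.51×4) = 0.0806
Δφ = 0.4339 − 0.0806 = 0.3532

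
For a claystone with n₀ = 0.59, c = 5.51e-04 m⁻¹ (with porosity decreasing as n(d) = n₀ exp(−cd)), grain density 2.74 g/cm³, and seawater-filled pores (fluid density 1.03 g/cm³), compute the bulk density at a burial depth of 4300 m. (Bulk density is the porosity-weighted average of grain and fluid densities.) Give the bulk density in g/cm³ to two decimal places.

Working in km (1 km = 1000 m; c in km⁻¹ = c in m⁻¹ × 1000):
Porosity at depth: n = 0.59·exp(−0.551×4.3) = 0.59×0.0935 = 0.0552
Bulk density: ρ_b = (1−n)ρ_g + n·ρ_f = 0.9448×2.74 + 0.0552×1.03
       = 2.589 + 0.057 = 2.646 g/cm³

2.65 g/cm³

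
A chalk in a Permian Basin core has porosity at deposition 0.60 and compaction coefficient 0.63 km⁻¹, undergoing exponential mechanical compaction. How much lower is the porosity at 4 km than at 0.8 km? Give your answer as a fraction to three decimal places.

φ(0.8) = 0.6·e^(−0.63×0.8) = 0.3625
φ(4) = 0.6·e^(−0.63×4) = 0.0483
Δφ = 0.3625 − 0.0483 = 0.3142

0.314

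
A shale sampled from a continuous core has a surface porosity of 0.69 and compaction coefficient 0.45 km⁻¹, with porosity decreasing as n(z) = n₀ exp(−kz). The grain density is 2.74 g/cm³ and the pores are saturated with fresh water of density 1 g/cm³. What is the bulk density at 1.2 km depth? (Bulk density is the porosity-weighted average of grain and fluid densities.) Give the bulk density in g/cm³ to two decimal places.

Porosity at depth: n = 0.69·exp(−0.45×1.2) = 0.69×0.5827 = 0.4021
Bulk density: ρ_b = (1−n)ρ_g + n·ρ_f = 0.5979×2.74 + 0.4021×1
       = 1.638 + 0.402 = 2.040 g/cm³

2.04 g/cm³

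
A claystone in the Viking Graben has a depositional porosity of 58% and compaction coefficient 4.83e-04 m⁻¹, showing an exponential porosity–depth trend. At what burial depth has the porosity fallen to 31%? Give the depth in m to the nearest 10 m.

1300 m

Working in km (1 km = 1000 m; c in km⁻¹ = c in m⁻¹ × 1000):
Invert Athy's law: z = ln(n₀/n) / c
z = ln(0.58/0.31) / 0.483 = ln(1.871) / 0.483 = 0.6265 / 0.483 = 1.297 km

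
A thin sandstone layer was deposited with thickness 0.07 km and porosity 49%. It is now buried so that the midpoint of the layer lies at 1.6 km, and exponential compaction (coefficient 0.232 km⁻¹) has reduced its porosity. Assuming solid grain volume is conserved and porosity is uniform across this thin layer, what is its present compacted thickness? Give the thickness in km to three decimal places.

0.054 km

Porosity at 1.6 km: phi = 0.49·exp(−0.232×1.6) = 0.3381
Solid-volume conservation: h(1−phi) = h₀(1−phi₀) ⇒ h = h₀·(1−phi₀)/(1−phi)
h = 0.07 × (1 − 0.49)/(1 − 0.3381) = 0.07 × 0.7705 = 0.0539 km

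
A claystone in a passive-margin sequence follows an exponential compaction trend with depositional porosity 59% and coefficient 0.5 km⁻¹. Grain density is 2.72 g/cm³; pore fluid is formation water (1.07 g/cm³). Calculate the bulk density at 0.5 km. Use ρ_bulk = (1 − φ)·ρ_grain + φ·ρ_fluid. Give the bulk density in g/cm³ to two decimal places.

Porosity at depth: φ = 0.59·exp(−0.5×0.5) = 0.59×0.7788 = 0.4595
Bulk density: ρ_b = (1−φ)ρ_g + φ·ρ_f = 0.5405×2.72 + 0.4595×1.07
       = 1.470 + 0.492 = 1.962 g/cm³

1.96 g/cm³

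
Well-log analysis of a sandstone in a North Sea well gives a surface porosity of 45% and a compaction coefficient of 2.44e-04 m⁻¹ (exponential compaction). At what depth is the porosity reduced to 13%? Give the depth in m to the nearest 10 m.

Working in km (1 km = 1000 m; c in km⁻¹ = c in m⁻¹ × 1000):
Invert Athy's law: d = ln(phi₀/phi) / c
d = ln(0.45/0.13) / 0.244 = ln(3.462) / 0.244 = 1.2417 / 0.244 = 5.089 km

5090 m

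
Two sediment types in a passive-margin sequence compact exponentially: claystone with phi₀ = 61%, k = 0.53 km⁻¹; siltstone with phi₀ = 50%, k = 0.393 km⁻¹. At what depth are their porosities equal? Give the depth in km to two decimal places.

Set phi₀ₐ e^(−kₐd) = phi₀ᵦ e^(−kᵦd) ⇒ ln(phi₀ₐ/phi₀ᵦ) = (kₐ − kᵦ)·d
d = ln(0.61/0.5) / (0.53 − 0.393) = 0.1989 / 0.137 = 1.451 km

1.45 km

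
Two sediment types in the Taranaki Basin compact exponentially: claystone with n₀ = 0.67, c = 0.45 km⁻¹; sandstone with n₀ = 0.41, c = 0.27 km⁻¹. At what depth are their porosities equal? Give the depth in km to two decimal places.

Set n₀ₐ e^(−cₐZ) = n₀ᵦ e^(−cᵦZ) ⇒ ln(n₀ₐ/n₀ᵦ) = (cₐ − cᵦ)·Z
Z = ln(0.67/0.41) / (0.45 − 0.27) = 0.4911 / 0.18 = 2.728 km

2.73 km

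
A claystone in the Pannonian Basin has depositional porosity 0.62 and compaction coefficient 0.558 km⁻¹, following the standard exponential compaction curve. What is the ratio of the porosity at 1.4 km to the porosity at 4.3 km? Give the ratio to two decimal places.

5.04

φ(d₁)/φ(d₂) = e^(−β·d₁)/e^(−β·d₂) = e^{β(d₂−d₁)}
= exp(0.558 × 2.9) = exp(1.618) = 5.0440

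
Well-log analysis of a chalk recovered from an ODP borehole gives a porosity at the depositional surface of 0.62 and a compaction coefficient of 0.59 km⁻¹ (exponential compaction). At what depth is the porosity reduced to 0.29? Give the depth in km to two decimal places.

1.29 km

Invert Athy's law: z = ln(n₀/n) / k
z = ln(0.62/0.29) / 0.59 = ln(2.138) / 0.59 = 0.7598 / 0.59 = 1.288 km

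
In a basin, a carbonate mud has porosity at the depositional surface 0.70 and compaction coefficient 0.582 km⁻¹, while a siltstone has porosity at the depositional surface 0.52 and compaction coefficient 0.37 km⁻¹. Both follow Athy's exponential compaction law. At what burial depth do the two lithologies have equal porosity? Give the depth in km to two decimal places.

1.40 km

Set phi₀ₐ e^(−cₐd) = phi₀ᵦ e^(−cᵦd) ⇒ ln(phi₀ₐ/phi₀ᵦ) = (cₐ − cᵦ)·d
d = ln(0.7/0.52) / (0.582 − 0.37) = 0.2973 / 0.212 = 1.402 km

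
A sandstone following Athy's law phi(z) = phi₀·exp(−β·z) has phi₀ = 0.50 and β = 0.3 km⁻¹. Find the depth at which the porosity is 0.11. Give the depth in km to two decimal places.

5.05 km

Invert Athy's law: z = ln(phi₀/phi) / β
z = ln(0.5/0.11) / 0.3 = ln(4.545) / 0.3 = 1.5141 / 0.3 = 5.047 km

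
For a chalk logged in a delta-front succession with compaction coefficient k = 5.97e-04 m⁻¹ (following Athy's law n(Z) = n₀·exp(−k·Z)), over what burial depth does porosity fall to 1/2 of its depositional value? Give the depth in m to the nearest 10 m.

1160 m

Working in km (1 km = 1000 m; k in km⁻¹ = k in m⁻¹ × 1000):
n/n₀ = 1/2 ⇒ exp(−k·Z) = 1/2 ⇒ Z = ln(2) / k
Z = 0.6931 / 0.597 = 1.161 km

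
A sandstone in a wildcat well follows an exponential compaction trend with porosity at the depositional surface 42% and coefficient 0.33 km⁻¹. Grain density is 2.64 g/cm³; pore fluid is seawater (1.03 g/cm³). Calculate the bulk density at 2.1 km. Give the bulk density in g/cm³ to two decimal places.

2.30 g/cm³

Porosity at depth: n = 0.42·exp(−0.33×2.1) = 0.42×0.5001 = 0.2100
Bulk density: ρ_b = (1−n)ρ_g + n·ρ_f = 0.7900×2.64 + 0.2100×1.03
       = 2.086 + 0.216 = 2.302 g/cm³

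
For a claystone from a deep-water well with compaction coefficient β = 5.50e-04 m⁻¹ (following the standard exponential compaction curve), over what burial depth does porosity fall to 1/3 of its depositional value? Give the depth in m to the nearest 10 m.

2000 m

Working in km (1 km = 1000 m; β in km⁻¹ = β in m⁻¹ × 1000):
n/n₀ = 1/3 ⇒ exp(−β·Z) = 1/3 ⇒ Z = ln(3) / β
Z = 1.0986 / 0.55 = 1.997 km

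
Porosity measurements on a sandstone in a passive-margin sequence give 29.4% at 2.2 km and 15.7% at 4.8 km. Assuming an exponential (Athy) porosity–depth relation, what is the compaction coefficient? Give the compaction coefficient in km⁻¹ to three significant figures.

0.241 km⁻¹

Athy: phi(Z) = phi₀ e^(−cZ) ⇒ phi₁/phi₂ = e^{c(Z₂−Z₁)} ⇒ c = ln(phi₁/phi₂)/(Z₂−Z₁)
c = ln(0.294/0.157) / (4.8 − 2.2) = ln(1.873) / 2.6 = 0.6273 / 2.6 = 0.2413 km⁻¹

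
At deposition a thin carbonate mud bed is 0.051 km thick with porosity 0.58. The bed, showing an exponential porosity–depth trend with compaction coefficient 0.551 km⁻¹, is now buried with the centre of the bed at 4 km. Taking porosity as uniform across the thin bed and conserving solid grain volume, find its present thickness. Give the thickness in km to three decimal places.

Porosity at 4 km: φ = 0.58·exp(−0.551×4) = 0.0640
Solid-volume conservation: h(1−φ) = h₀(1−φ₀) ⇒ h = h₀·(1−φ₀)/(1−φ)
h = 0.051 × (1 − 0.58)/(1 − 0.0640) = 0.051 × 0.4487 = 0.0229 km

0.023 km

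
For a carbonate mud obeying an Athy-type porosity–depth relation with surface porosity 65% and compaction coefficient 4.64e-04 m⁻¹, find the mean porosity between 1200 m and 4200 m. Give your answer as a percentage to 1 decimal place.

20.1%

Working in km (1 km = 1000 m; c in km⁻¹ = c in m⁻¹ × 1000):
⟨n⟩ = (1/(Z₂−Z₁)) ∫ n₀ e^(−cZ) dZ = n₀·(e^(−c·Z₁) − e^(−c·Z₂)) / (c·(Z₂−Z₁))
e^(−0.464×1.2) = 0.5730; e^(−0.464×4.2) = 0.1424
⟨n⟩ = 0.65 × (0.5730 − 0.1424) / (0.464 × 3) = 0.65 × 0.3093 = 0.2011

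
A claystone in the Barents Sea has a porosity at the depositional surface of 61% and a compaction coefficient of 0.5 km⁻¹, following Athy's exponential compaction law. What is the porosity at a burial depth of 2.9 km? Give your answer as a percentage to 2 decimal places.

n = n₀·exp(−β·z) = 0.61 × exp(−0.5 × 2.9) = 0.61 × exp(−1.45)
  = 0.61 × 0.2346 = 0.1431

14.31%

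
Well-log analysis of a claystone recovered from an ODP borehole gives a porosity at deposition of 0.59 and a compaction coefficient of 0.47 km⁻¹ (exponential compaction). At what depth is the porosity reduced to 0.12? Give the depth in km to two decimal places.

3.39 km

Invert Athy's law: Z = ln(φ₀/φ) / k
Z = ln(0.59/0.12) / 0.47 = ln(4.917) / 0.47 = 1.5926 / 0.47 = 3.389 km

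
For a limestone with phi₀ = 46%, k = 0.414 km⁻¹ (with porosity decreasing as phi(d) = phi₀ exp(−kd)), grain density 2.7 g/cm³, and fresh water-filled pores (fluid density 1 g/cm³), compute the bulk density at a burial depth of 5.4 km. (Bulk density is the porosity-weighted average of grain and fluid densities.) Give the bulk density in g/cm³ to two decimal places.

Porosity at depth: phi = 0.46·exp(−0.414×5.4) = 0.46×0.1069 = 0.0492
Bulk density: ρ_b = (1−phi)ρ_g + phi·ρ_f = 0.9508×2.7 + 0.0492×1
       = 2.567 + 0.049 = 2.616 g/cm³

2.62 g/cm³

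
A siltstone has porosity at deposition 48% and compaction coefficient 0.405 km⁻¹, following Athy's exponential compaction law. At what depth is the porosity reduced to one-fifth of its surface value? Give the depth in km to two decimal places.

3.97 km

φ/φ₀ = 1/5 ⇒ exp(−c·z) = 1/5 ⇒ z = ln(5) / c
z = 1.6094 / 0.405 = 3.974 km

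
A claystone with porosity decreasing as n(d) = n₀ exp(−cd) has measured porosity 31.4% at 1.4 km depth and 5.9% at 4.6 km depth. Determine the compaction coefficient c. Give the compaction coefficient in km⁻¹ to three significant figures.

0.522 km⁻¹

Athy: n(d) = n₀ e^(−cd) ⇒ n₁/n₂ = e^{c(d₂−d₁)} ⇒ c = ln(n₁/n₂)/(d₂−d₁)
c = ln(0.314/0.059) / (4.6 − 1.4) = ln(5.322) / 3.2 = 1.6719 / 3.2 = 0.5225 km⁻¹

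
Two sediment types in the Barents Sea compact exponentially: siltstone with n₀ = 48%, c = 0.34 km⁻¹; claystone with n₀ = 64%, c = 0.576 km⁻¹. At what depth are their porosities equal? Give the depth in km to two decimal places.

1.22 km

Set n₀ₐ e^(−cₐd) = n₀ᵦ e^(−cᵦd) ⇒ ln(n₀ₐ/n₀ᵦ) = (cₐ − cᵦ)·d
d = ln(0.48/0.64) / (0.34 − 0.576) = -0.2877 / -0.236 = 1.219 km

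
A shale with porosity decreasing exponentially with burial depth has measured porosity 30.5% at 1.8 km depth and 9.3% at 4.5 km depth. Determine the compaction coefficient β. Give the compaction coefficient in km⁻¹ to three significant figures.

Athy: phi(Z) = phi₀ e^(−βZ) ⇒ phi₁/phi₂ = e^{β(Z₂−Z₁)} ⇒ β = ln(phi₁/phi₂)/(Z₂−Z₁)
β = ln(0.305/0.093) / (4.5 − 1.8) = ln(3.28) / 2.7 = 1.1877 / 2.7 = 0.4399 km⁻¹

0.440 km⁻¹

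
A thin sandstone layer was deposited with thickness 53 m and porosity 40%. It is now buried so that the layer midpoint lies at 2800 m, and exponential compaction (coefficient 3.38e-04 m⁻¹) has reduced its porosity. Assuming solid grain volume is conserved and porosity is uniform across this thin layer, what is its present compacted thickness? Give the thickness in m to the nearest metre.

38 m

Working in km (1 km = 1000 m; k in km⁻¹ = k in m⁻¹ × 1000):
Porosity at 2.8 km: phi = 0.4·exp(−0.338×2.8) = 0.1553
Solid-volume conservation: h(1−phi) = h₀(1−phi₀) ⇒ h = h₀·(1−phi₀)/(1−phi)
h = 0.053 × (1 − 0.4)/(1 − 0.1553) = 0.053 × 0.7103 = 0.0376 km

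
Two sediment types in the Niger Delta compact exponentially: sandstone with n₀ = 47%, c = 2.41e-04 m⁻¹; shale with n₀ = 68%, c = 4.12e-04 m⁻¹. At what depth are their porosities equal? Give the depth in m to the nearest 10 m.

2160 m

Working in km (1 km = 1000 m; c in km⁻¹ = c in m⁻¹ × 1000):
Set n₀ₐ e^(−cₐZ) = n₀ᵦ e^(−cᵦZ) ⇒ ln(n₀ₐ/n₀ᵦ) = (cₐ − cᵦ)·Z
Z = ln(0.47/0.68) / (0.241 − 0.412) = -0.3694 / -0.171 = 2.160 km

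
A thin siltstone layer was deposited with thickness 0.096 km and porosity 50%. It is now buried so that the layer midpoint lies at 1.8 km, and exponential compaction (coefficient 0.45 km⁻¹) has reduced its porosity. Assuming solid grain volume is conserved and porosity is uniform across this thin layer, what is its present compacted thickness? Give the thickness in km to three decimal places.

Porosity at 1.8 km: phi = 0.5·exp(−0.45×1.8) = 0.2224
Solid-volume conservation: h(1−phi) = h₀(1−phi₀) ⇒ h = h₀·(1−phi₀)/(1−phi)
h = 0.096 × (1 − 0.5)/(1 − 0.2224) = 0.096 × 0.6430 = 0.0617 km

0.062 km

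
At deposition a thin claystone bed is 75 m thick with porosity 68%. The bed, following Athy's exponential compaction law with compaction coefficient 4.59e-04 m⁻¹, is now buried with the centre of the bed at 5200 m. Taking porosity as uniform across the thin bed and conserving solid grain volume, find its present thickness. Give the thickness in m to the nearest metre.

26 m

Working in km (1 km = 1000 m; c in km⁻¹ = c in m⁻¹ × 1000):
Porosity at 5.2 km: φ = 0.68·exp(−0.459×5.2) = 0.0625
Solid-volume conservation: h(1−φ) = h₀(1−φ₀) ⇒ h = h₀·(1−φ₀)/(1−φ)
h = 0.075 × (1 − 0.68)/(1 − 0.0625) = 0.075 × 0.3413 = 0.0256 km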